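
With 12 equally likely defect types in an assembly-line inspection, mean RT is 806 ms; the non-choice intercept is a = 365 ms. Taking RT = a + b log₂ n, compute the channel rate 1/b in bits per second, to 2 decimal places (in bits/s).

8.13 bits/s

Choice component = 806 − 365 = 441 ms over log₂(12) = 3.5850 bits.
b = 441 / 3.5850 = 123.014 ms/bit, so 1/b = 8.129 bits/s.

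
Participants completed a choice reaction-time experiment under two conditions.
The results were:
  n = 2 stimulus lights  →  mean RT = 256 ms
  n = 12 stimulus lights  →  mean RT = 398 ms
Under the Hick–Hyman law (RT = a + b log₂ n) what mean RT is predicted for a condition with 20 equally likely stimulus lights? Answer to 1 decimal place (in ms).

With log₂ n on the abscissa the relation is linear; from the two conditions:
  b = (398 − 256) / (log₂ 12 − log₂ 2) = 142 / (3.5850 − 1) = 54.933 ms/bit
  a = 256 − 54.933 × 1 = 201.067 ms
Then RT(20) = 201.067 + 54.933 × log₂ 20 = 201.067 + 54.933 × 4.3219 ≈ 438.484 ms.

438.5 ms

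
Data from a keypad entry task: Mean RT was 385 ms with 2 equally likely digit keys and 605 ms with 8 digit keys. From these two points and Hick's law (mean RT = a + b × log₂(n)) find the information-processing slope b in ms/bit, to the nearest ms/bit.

The slope on a log₂ axis is (605 − 385) / (3 − 1) = 110 ms/bit.

110 ms/bit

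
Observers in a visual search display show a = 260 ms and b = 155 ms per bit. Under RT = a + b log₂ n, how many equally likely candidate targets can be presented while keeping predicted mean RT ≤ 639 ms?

5

155·log₂ n ≤ 639 − 260 = 379, giving log₂ n ≤ 2.4452 and n ≤ 5.446. The largest whole number is 5.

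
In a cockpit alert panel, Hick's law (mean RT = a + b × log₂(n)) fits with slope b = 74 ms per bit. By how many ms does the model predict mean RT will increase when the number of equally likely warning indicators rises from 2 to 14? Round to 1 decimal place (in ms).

207.7 ms

Only the slope matters, since a is common to both: ΔRT = b·log₂(n₂/n₁).
log₂(14) − log₂(2) = 3.8074 − 1 = 2.8074.
ΔRT = 74 × 2.8074 = 207.744 ms.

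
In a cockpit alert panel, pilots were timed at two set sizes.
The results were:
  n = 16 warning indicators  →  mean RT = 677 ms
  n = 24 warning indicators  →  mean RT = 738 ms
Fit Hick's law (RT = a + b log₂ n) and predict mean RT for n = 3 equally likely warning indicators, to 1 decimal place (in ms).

425.2 ms

Fit slope and intercept:
  b = (738 − 677) / (log₂ 24 − log₂ 16) = 61 / (4.5850 − 4) = 104.280 ms/bit
  a = 677 − 104.280 × 4 = 259.879 ms
Then RT(3) = 259.879 + 104.280 × log₂ 3 = 259.879 + 104.280 × 1.5850 ≈ 425.159 ms.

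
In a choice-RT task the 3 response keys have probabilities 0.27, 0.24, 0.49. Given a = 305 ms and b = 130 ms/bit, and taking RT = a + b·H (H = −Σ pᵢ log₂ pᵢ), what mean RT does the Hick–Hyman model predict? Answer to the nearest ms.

Entropy contributions −pᵢ log₂ pᵢ: 0.5100, 0.4941, 0.5043; sum H = 1.5084 bits.
RT = a + bH = 305 + 130·1.5084 = 501.10 ms.

501 ms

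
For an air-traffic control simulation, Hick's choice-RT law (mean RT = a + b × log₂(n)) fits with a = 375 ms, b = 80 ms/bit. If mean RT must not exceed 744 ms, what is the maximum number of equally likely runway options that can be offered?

80·log₂ n ≤ 744 − 375 = 369, giving log₂ n ≤ 4.6125 and n ≤ 24.463. The largest whole number is 24.

24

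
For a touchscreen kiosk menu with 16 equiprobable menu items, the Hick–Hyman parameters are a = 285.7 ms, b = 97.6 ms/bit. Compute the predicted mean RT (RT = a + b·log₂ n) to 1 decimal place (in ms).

676.1 ms

log₂(16) = 4 bits, so RT = 285.7 + 97.6 × 4 ≈ 676.100 ms.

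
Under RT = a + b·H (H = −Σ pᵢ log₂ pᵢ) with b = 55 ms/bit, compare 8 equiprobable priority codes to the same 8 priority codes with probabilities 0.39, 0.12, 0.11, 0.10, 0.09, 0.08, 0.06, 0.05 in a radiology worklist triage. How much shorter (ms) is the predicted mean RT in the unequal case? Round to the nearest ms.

20 ms

Equiprobable entropy H₀ = log₂ 8 = 3.0000 bits.
Skewed entropy H = −Σ pᵢ log₂ pᵢ = 2.6431 bits.
ΔRT = b·(H₀ − H) = 55 × 0.3569 = 19.63 ms.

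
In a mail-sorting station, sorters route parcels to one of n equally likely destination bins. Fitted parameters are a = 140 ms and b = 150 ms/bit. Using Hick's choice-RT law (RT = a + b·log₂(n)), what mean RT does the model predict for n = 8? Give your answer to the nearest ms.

log₂(8) = 3 bits, so RT = 140 + 150 × 3 ≈ 590.000 ms.

590 ms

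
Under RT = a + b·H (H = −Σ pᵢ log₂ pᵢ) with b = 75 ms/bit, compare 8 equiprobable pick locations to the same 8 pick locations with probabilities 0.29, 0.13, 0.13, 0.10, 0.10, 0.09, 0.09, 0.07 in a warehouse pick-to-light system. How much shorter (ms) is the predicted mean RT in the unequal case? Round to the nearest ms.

The RT saving is b·ΔH. Equiprobable H₀ = log₂(8) = 3.0000 bits; with the given probabilities H = 2.8414 bits.
b·(H₀ − H) = 75 × (3.0000 − 2.8414) = 11.89 ms.

12 ms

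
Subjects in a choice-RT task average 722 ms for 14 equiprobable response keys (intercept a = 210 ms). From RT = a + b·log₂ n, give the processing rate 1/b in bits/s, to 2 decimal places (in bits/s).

b = (722 − 210)/log₂ 14 = 512/3.8074 = 134.477 ms per bit = 0.13448 s/bit; the reciprocal is 7.436 bits/s.

7.44 bits/s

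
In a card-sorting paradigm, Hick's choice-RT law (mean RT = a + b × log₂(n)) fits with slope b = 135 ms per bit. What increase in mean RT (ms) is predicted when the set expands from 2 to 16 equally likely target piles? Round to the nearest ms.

ΔRT = (a + b log₂ n₂) − (a + b log₂ n₁) = b·(log₂ n₂ − log₂ n₁).
log₂(16) − log₂(2) = log₂(16/2) = log₂(8) = 3.
ΔRT = 135 × 3.0000 = 405.000 ms.

405 ms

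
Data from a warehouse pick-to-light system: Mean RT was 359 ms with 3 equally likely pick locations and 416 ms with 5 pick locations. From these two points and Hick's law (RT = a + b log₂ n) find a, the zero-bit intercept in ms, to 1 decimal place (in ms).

b = (RT₂ − RT₁)/(log₂ n₂ − log₂ n₁) = (416 − 359)/(2.3219 − 1.5850) = 77.344 ms/bit.
a = RT₁ − b·log₂ n₁ = 359 − 77.344 × 1.5850 = 236.412 ms.

236.4 ms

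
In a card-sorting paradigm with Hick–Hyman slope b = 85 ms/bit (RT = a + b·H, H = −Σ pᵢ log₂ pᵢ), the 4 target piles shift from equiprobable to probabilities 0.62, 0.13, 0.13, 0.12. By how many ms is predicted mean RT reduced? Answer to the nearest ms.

37 ms

Equiprobable entropy H₀ = log₂ 4 = 2.0000 bits.
Skewed entropy H = −Σ pᵢ log₂ pᵢ = 1.5599 bits.
ΔRT = b·(H₀ − H) = 85 × 0.4401 = 37.40 ms.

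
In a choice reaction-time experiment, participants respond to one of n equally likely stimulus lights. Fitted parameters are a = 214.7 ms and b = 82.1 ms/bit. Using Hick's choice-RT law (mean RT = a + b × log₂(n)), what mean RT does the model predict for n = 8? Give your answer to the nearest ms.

log₂(8) = 3 bits, so RT = 214.7 + 82.1 × 3 ≈ 461.000 ms.

461 ms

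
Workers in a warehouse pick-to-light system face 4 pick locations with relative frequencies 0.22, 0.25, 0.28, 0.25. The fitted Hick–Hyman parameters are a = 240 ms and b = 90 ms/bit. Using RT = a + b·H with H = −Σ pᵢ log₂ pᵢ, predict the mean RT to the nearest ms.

H = 0.22·log₂(1/0.22) + 0.25·log₂(1/0.25) + 0.28·log₂(1/0.28) + 0.25·log₂(1/0.25) = 1.9948 bits.
RT = 240 + 90 × 1.9948 = 419.53 ms.

420 ms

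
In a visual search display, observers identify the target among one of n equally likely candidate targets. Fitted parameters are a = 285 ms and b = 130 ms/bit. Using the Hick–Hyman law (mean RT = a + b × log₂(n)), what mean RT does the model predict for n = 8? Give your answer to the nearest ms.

675 ms

log₂(8) = 3 bits, so RT = 285 + 130 × 3 ≈ 675.000 ms.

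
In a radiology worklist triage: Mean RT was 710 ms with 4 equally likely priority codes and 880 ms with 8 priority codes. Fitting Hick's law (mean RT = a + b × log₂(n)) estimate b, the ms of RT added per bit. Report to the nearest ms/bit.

The slope on a log₂ axis is (880 − 710) / (3 − 2) = 170 ms/bit.

170 ms/bit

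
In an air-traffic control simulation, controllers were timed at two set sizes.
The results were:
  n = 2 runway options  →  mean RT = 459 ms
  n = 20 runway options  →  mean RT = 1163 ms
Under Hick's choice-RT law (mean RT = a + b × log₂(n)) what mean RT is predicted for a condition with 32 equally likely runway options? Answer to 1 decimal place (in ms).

1306.7 ms

Solve the two-equation system in a and b:
  b = (1163 − 459) / (log₂ 20 − log₂ 2) = 704 / (4.3219 − 1) = 211.925 ms/bit
  a = 459 − 211.925 × 1 = 247.075 ms
Then RT(32) = 247.075 + 211.925 × log₂ 32 = 247.075 + 211.925 × 5 ≈ 1306.700 ms.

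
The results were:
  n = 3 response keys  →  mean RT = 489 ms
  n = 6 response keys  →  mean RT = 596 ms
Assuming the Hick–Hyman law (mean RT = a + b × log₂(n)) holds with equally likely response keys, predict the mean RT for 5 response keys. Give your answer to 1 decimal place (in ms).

Solve the two-equation system in a and b:
  b = (596 − 489) / (log₂ 6 − log₂ 3) = 107 / (2.5850 − 1.5850) = 107.000 ms/bit
  a = 489 − 107.000 × 1.5850 = 319.409 ms
Then RT(5) = 319.409 + 107.000 × log₂ 5 = 319.409 + 107.000 × 2.3219 ≈ 567.855 ms.

567.9 ms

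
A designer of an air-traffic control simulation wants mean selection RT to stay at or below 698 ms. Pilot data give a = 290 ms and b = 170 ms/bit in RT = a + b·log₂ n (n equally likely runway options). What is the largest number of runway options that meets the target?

Set 290 + 170·log₂ n ≤ 698 → log₂ n ≤ (698 − 290)/170 = 2.4000.
So n ≤ 2^2.4000 = 5.278; the largest integer n is 5.

5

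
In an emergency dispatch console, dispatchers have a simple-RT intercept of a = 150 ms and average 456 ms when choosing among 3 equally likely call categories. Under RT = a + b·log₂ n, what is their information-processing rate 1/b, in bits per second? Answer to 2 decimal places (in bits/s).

b = (456 − 150)/log₂ 3 = 306/1.5850 = 193.065 ms per bit = 0.19306 s/bit; the reciprocal is 5.180 bits/s.

5.18 bits/s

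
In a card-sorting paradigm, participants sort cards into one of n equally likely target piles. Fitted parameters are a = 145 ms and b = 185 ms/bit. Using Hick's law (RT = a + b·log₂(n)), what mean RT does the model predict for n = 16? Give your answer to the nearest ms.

885 ms

log₂(16) = 4 bits, so RT = 145 + 185 × 4 ≈ 885.000 ms.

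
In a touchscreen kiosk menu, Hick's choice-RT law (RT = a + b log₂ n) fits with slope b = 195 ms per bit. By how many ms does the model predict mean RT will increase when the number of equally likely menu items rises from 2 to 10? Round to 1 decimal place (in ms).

452.8 ms

Only the slope matters, since a is common to both: ΔRT = b·log₂(n₂/n₁).
log₂(10) − log₂(2) = 3.3219 − 1 = 2.3219.
ΔRT = 195 × 2.3219 = 452.776 ms.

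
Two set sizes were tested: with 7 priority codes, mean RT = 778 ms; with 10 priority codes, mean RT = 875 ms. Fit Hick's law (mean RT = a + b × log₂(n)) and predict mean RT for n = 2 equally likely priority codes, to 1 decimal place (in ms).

Solve the two-equation system in a and b:
  b = (875 − 778) / (log₂ 10 − log₂ 7) = 97 / (3.3219 − 2.8074) = 188.506 ms/bit
  a = 778 − 188.506 × 2.8074 = 248.797 ms
Then RT(2) = 248.797 + 188.506 × log₂ 2 = 248.797 + 188.506 × 1 ≈ 437.303 ms.

437.3 ms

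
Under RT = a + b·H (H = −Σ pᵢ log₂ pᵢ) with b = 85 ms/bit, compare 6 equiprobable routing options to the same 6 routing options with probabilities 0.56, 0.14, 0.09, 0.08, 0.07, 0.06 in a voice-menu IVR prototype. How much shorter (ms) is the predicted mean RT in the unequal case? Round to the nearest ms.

The RT saving is b·ΔH. Equiprobable H₀ = log₂(6) = 2.5850 bits; with the given probabilities H = 1.9818 bits.
b·(H₀ − H) = 85 × (2.5850 − 1.9818) = 51.27 ms.

51 ms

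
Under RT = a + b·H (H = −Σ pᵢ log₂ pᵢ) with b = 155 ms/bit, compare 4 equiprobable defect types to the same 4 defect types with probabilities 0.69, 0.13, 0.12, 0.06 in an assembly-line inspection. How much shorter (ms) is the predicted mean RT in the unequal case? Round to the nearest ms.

99 ms

The RT saving is b·ΔH. Equiprobable H₀ = log₂(4) = 2.0000 bits; with the given probabilities H = 1.3626 bits.
b·(H₀ − H) = 155 × (2.0000 − 1.3626) = 98.79 ms.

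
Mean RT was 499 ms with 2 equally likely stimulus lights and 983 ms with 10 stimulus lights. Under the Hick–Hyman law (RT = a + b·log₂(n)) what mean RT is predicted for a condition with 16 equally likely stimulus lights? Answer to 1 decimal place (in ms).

With log₂ n on the abscissa the relation is linear; from the two conditions:
  b = (983 − 499) / (log₂ 10 − log₂ 2) = 484 / (3.3219 − 1) = 208.447 ms/bit
  a = 499 − 208.447 × 1 = 290.553 ms
Then RT(16) = 290.553 + 208.447 × log₂ 16 = 290.553 + 208.447 × 4 ≈ 1124.342 ms.

1124.3 ms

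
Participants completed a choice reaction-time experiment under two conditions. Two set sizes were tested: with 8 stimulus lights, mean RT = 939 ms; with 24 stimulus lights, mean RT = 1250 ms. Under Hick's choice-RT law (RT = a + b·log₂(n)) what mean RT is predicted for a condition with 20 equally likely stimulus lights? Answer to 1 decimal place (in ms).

1198.4 ms

RT is linear in log₂ n, so two points fix the line:
  b = (1250 − 939) / (log₂ 24 − log₂ 8) = 311 / (4.5850 − 3) = 196.219 ms/bit
  a = 939 − 196.219 × 3 = 350.343 ms
Then RT(20) = 350.343 + 196.219 × log₂ 20 = 350.343 + 196.219 × 4.3219 ≈ 1198.388 ms.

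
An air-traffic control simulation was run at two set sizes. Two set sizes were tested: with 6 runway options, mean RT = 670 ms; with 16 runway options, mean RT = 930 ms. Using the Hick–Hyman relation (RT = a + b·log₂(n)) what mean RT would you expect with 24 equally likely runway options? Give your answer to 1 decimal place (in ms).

1037.5 ms

RT is linear in log₂ n, so two points fix the line:
  b = (930 − 670) / (log₂ 16 − log₂ 6) = 260 / (4 − 2.5850) = 183.741 ms/bit
  a = 670 − 183.741 × 2.5850 = 195.037 ms
Then RT(24) = 195.037 + 183.741 × log₂ 24 = 195.037 + 183.741 × 4.5850 ≈ 1037.481 ms.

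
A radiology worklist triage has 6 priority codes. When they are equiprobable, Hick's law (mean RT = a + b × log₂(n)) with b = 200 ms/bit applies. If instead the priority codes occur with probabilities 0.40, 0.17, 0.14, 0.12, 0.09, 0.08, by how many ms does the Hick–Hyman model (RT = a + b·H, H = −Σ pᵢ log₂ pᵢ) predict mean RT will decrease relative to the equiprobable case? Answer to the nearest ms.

51 ms

The RT saving is b·ΔH. Equiprobable H₀ = log₂(6) = 2.5850 bits; with the given probabilities H = 2.3317 bits.
b·(H₀ − H) = 200 × (2.5850 − 2.3317) = 50.65 ms.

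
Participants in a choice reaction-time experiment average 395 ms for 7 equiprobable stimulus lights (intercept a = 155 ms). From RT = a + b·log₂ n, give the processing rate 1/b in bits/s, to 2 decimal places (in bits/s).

11.70 bits/s

b = (395 − 155)/log₂ 7 = 240/2.8074 = 85.490 ms per bit = 0.08549 s/bit; the reciprocal is 11.697 bits/s.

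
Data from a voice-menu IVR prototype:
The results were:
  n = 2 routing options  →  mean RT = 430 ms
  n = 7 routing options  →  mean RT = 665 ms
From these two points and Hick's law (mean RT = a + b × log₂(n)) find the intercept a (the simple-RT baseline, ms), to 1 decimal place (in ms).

300.0 ms

The slope on a log₂ axis is (665 − 430) / (2.8074 − 1) = 130.024 ms/bit.
Intercept: a = 430 − 130.024·log₂(2) = 299.976 ms.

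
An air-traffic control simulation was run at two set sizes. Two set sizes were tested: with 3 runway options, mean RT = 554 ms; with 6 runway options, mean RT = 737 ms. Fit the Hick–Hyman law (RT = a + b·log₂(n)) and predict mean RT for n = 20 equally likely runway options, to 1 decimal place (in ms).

1054.9 ms

Fit slope and intercept:
  b = (737 − 554) / (log₂ 6 − log₂ 3) = 183 / (2.5850 − 1.5850) = 183.000 ms/bit
  a = 554 − 183.000 × 1.5850 = 263.952 ms
Then RT(20) = 263.952 + 183.000 × log₂ 20 = 263.952 + 183.000 × 4.3219 ≈ 1054.865 ms.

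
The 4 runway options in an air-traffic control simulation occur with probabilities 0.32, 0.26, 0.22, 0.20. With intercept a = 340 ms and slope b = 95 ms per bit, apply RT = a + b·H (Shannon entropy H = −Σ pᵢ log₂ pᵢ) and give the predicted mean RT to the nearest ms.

528 ms

H = 0.32·log₂(1/0.32) + 0.26·log₂(1/0.26) + 0.22·log₂(1/0.22) + 0.20·log₂(1/0.20) = 1.9763 bits.
RT = 340 + 95 × 1.9763 = 527.75 ms.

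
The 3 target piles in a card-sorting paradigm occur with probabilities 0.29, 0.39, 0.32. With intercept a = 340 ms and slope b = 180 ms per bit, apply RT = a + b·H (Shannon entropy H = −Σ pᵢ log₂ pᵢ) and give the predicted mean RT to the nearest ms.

623 ms

Entropy contributions −pᵢ log₂ pᵢ: 0.5179, 0.5298, 0.5260; sum H = 1.5737 bits.
RT = a + bH = 340 + 180·1.5737 = 623.27 ms.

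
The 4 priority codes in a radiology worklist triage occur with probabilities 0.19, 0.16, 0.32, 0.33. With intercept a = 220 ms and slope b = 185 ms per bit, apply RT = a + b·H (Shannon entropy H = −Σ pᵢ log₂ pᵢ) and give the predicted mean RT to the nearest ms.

577 ms

Entropy contributions −pᵢ log₂ pᵢ: 0.4552, 0.4230, 0.5260, 0.5278; sum H = 1.9321 bits.
RT = a + bH = 220 + 185·1.9321 = 577.44 ms.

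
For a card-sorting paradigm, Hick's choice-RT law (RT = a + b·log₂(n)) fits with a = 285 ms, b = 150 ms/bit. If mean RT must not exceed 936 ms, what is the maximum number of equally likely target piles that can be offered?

Set 285 + 150·log₂ n ≤ 936 → log₂ n ≤ (936 − 285)/150 = 4.3400.
So n ≤ 2^4.3400 = 20.252; the largest integer n is 20.

20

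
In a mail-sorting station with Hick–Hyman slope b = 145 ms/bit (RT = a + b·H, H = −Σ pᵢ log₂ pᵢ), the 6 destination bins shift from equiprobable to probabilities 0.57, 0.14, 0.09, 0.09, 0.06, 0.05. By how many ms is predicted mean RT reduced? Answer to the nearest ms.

The RT saving is b·ΔH. Equiprobable H₀ = log₂(6) = 2.5850 bits; with the given probabilities H = 1.9443 bits.
b·(H₀ − H) = 145 × (2.5850 − 1.9443) = 92.90 ms.

93 ms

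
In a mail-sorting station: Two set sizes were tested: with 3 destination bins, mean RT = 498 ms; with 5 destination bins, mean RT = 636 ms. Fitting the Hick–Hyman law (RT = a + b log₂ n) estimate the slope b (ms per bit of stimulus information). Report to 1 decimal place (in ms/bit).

Slope: b = (636 − 498) / (log₂ 5 − log₂ 3) = 138/0.7370 = 187.254 ms/bit.

187.3 ms/bit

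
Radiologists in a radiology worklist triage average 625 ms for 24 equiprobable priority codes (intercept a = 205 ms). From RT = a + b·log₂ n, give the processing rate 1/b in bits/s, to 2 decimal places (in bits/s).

Choice component = 625 − 205 = 420 ms over log₂(24) = 4.5850 bits.
b = 420 / 4.5850 = 91.604 ms/bit, so 1/b = 10.917 bits/s.

10.92 bits/s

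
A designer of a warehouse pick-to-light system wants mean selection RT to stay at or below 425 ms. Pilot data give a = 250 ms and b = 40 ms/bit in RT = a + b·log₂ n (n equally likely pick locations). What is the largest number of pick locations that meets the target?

Set 250 + 40·log₂ n ≤ 425 → log₂ n ≤ (425 − 250)/40 = 4.3750.
So n ≤ 2^4.3750 = 20.749; the largest integer n is 20.

20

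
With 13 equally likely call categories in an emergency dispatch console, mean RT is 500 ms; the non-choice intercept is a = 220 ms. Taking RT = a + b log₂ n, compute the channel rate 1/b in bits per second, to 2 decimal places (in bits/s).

Choice component = 500 − 220 = 280 ms over log₂(13) = 3.7004 bits.
b = 280 / 3.7004 = 75.667 ms/bit, so 1/b = 13.216 bits/s.

13.22 bits/s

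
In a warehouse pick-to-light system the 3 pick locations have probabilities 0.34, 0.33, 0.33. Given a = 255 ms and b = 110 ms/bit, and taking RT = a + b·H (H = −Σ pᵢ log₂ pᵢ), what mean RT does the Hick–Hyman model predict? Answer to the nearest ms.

429 ms

H = 0.34·log₂(1/0.34) + 0.33·log₂(1/0.33) + 0.33·log₂(1/0.33) = 1.5848 bits.
RT = 255 + 110 × 1.5848 = 429.33 ms.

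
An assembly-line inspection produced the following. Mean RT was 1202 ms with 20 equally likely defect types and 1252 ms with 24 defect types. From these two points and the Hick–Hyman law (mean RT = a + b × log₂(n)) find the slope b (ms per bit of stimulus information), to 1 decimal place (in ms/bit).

190.1 ms/bit

b = (RT₂ − RT₁)/(log₂ n₂ − log₂ n₁) = (1252 − 1202)/(4.5850 − 4.3219) = 190.089 ms/bit.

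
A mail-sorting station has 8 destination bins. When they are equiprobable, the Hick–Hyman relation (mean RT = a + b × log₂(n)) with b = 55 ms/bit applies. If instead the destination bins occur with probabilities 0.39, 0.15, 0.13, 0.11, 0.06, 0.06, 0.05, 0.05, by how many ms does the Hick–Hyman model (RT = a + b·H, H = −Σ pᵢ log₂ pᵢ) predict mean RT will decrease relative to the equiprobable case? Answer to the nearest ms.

22 ms

The RT saving is b·ΔH. Equiprobable H₀ = log₂(8) = 3.0000 bits; with the given probabilities H = 2.5925 bits.
b·(H₀ − H) = 55 × (3.0000 − 2.5925) = 22.41 ms.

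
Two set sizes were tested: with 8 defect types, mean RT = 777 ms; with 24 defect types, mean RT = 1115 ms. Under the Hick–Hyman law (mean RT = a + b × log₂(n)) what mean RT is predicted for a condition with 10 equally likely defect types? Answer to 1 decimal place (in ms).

Solve the two-equation system in a and b:
  b = (1115 − 777) / (log₂ 24 − log₂ 8) = 338 / (4.5850 − 3) = 213.254 ms/bit
  a = 777 − 213.254 × 3 = 137.237 ms
Then RT(10) = 137.237 + 213.254 × log₂ 10 = 137.237 + 213.254 × 3.3219 ≈ 845.653 ms.

845.7 ms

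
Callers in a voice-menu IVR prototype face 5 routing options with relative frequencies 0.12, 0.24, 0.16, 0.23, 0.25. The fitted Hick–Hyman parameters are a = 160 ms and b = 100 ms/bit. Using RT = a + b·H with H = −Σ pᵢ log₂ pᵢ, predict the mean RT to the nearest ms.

387 ms

Entropy contributions −pᵢ log₂ pᵢ: 0.3671, 0.4941, 0.4230, 0.4877, 0.5000; sum H = 2.2719 bits.
RT = a + bH = 160 + 100·2.2719 = 387.19 ms.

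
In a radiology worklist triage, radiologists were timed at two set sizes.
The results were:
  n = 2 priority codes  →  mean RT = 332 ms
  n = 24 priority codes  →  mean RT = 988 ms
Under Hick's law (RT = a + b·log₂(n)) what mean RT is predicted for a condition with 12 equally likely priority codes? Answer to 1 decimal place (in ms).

Fit slope and intercept:
  b = (988 − 332) / (log₂ 24 − log₂ 2) = 656 / (4.5850 − 1) = 182.987 ms/bit
  a = 332 − 182.987 × 1 = 149.013 ms
Then RT(12) = 149.013 + 182.987 × log₂ 12 = 149.013 + 182.987 × 3.5850 ≈ 805.013 ms.

805.0 ms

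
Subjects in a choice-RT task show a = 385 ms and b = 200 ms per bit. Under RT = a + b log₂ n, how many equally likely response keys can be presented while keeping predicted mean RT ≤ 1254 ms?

20

Set 385 + 200·log₂ n ≤ 1254 → log₂ n ≤ (1254 − 385)/200 = 4.3450.
So n ≤ 2^4.3450 = 20.322; the largest integer n is 20.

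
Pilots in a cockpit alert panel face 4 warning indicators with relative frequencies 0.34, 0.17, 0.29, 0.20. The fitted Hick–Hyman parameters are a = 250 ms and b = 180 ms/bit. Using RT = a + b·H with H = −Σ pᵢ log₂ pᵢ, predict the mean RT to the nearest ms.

H = 0.34·log₂(1/0.34) + 0.17·log₂(1/0.17) + 0.29·log₂(1/0.29) + 0.20·log₂(1/0.20) = 1.9461 bits.
RT = 250 + 180 × 1.9461 = 600.29 ms.

600 ms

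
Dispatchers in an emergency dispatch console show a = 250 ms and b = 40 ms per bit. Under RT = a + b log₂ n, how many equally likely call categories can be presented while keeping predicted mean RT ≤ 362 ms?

Set 250 + 40·log₂ n ≤ 362 → log₂ n ≤ (362 − 250)/40 = 2.8000.
So n ≤ 2^2.8000 = 6.964; the largest integer n is 6.

6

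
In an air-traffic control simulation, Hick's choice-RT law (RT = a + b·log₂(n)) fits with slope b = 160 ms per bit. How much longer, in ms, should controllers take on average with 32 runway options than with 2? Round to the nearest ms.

640 ms

ΔRT = (a + b log₂ n₂) − (a + b log₂ n₁) = b·(log₂ n₂ − log₂ n₁).
log₂(32) − log₂(2) = log₂(32/2) = log₂(16) = 4.
ΔRT = 160 × 4.0000 = 640.000 ms.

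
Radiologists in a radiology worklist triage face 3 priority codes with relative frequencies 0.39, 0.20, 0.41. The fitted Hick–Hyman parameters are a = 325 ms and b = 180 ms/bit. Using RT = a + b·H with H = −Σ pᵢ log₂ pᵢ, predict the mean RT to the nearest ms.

599 ms

H = 0.39·log₂(1/0.39) + 0.20·log₂(1/0.20) + 0.41·log₂(1/0.41) = 1.5216 bits.
RT = 325 + 180 × 1.5216 = 598.88 ms.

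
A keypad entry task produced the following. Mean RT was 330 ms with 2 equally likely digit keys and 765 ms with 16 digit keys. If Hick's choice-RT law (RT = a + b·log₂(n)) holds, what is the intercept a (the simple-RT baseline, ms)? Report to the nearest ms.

185 ms

b = (RT₂ − RT₁)/(log₂ n₂ − log₂ n₁) = (765 − 330)/(4 − 1) = 145 ms/bit.
a = RT₁ − b·log₂ n₁ = 330 − 145 × 1 = 185.000 ms.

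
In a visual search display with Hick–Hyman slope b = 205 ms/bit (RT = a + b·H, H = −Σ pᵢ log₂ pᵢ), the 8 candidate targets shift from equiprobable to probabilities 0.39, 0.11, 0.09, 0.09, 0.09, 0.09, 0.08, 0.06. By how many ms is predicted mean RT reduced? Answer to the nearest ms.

69 ms

The RT saving is b·ΔH. Equiprobable H₀ = log₂(8) = 3.0000 bits; with the given probabilities H = 2.6657 bits.
b·(H₀ − H) = 205 × (3.0000 − 2.6657) = 68.52 ms.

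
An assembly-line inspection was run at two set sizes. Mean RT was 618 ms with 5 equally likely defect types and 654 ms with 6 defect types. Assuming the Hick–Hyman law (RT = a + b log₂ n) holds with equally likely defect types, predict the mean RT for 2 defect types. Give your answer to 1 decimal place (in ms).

With log₂ n on the abscissa the relation is linear; from the two conditions:
  b = (654 − 618) / (log₂ 6 − log₂ 5) = 36 / (2.5850 − 2.3219) = 136.864 ms/bit
  a = 618 − 136.864 × 2.3219 = 300.211 ms
Then RT(2) = 300.211 + 136.864 × log₂ 2 = 300.211 + 136.864 × 1 ≈ 437.075 ms.

437.1 ms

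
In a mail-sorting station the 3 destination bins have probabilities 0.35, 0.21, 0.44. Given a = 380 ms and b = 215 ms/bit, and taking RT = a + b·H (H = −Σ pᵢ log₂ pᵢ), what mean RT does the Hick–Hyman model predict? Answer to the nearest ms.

708 ms

H = 0.35·log₂(1/0.35) + 0.21·log₂(1/0.21) + 0.44·log₂(1/0.44) = 1.5241 bits.
RT = 380 + 215 × 1.5241 = 707.68 ms.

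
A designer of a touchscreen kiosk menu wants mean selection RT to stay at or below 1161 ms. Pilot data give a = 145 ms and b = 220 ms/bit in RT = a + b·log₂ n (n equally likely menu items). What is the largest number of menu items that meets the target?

24

Set 145 + 220·log₂ n ≤ 1161 → log₂ n ≤ (1161 − 145)/220 = 4.6182.
So n ≤ 2^4.6182 = 24.559; the largest integer n is 24.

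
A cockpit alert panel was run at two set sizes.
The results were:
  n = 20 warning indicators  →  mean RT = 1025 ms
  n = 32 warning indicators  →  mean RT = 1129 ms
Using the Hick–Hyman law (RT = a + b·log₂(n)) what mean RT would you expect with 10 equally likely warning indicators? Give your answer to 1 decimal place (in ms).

RT is linear in log₂ n, so two points fix the line:
  b = (1129 − 1025) / (log₂ 32 − log₂ 20) = 104 / (5 − 4.3219) = 153.376 ms/bit
  a = 1025 − 153.376 × 4.3219 = 362.120 ms
Then RT(10) = 362.120 + 153.376 × log₂ 10 = 362.120 + 153.376 × 3.3219 ≈ 871.624 ms.

871.6 ms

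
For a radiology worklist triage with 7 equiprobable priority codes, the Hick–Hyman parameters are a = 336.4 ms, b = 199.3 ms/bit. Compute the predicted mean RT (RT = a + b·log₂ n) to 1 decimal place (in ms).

895.9 ms

log₂(7) = 2.8074 bits, so RT = 336.4 + 199.3 × 2.8074 ≈ 895.906 ms.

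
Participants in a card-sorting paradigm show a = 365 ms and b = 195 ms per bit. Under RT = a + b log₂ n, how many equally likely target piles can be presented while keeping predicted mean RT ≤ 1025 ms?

Information budget: (1025 − 365)/195 = 3.3846 bits, so n ≤ 2^3.3846 = 10.444 → at most 10.

10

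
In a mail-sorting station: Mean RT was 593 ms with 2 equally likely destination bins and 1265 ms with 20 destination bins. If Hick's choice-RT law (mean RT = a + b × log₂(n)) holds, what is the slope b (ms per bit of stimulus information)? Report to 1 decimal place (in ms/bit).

The slope on a log₂ axis is (1265 − 593) / (4.3219 − 1) = 202.292 ms/bit.

202.3 ms/bit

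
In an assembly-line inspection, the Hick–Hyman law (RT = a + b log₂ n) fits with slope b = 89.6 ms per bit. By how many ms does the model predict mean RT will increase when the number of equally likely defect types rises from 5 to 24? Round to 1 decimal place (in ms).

202.8 ms

Only the slope matters, since a is common to both: ΔRT = b·log₂(n₂/n₁).
log₂(24) − log₂(5) = 4.5850 − 2.3219 = 2.2630.
ΔRT = 89.6 × 2.2630 = 202.768 ms.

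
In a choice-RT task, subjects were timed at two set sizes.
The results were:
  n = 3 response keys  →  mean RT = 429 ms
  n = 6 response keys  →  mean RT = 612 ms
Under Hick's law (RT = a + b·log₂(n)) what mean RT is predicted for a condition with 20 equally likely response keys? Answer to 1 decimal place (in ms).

RT is linear in log₂ n, so two points fix the line:
  b = (612 − 429) / (log₂ 6 − log₂ 3) = 183 / (2.5850 − 1.5850) = 183.000 ms/bit
  a = 429 − 183.000 × 1.5850 = 138.952 ms
Then RT(20) = 138.952 + 183.000 × log₂ 20 = 138.952 + 183.000 × 4.3219 ≈ 929.865 ms.

929.9 ms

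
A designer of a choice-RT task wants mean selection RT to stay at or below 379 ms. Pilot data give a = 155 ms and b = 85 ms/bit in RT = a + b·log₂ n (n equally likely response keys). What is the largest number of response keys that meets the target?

Information budget: (379 − 155)/85 = 2.6353 bits, so n ≤ 2^2.6353 = 6.213 → at most 6.

6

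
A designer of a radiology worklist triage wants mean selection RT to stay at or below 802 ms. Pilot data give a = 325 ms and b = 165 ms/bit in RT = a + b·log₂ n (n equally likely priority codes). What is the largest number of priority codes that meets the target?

165·log₂ n ≤ 802 − 325 = 477, giving log₂ n ≤ 2.8909 and n ≤ 7.417. The largest whole number is 7.

7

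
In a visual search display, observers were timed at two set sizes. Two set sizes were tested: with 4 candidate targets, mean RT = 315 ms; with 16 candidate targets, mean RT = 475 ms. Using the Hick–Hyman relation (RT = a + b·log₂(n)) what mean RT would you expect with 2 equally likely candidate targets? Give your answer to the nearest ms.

235 ms

With log₂ n on the abscissa the relation is linear; from the two conditions:
  b = (475 − 315) / (log₂ 16 − log₂ 4) = 160 / (4 − 2) = 80 ms/bit
  a = 315 − 80 × 2 = 155 ms
Then RT(2) = 155 + 80 × log₂ 2 = 155 + 80 × 1 ≈ 235.000 ms.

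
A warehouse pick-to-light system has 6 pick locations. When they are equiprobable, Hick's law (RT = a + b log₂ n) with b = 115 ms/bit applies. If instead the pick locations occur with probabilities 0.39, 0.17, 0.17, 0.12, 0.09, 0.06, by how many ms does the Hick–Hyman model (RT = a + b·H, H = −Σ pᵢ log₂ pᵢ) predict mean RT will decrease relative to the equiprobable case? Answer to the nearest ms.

Equiprobable entropy H₀ = log₂ 6 = 2.5850 bits.
Skewed entropy H = −Σ pᵢ log₂ pᵢ = 2.3222 bits.
ΔRT = b·(H₀ − H) = 115 × 0.2627 = 30.21 ms.

30 ms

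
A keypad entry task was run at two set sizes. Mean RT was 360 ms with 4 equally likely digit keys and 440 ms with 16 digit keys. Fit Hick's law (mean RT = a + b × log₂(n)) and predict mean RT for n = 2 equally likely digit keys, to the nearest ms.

Solve the two-equation system in a and b:
  b = (440 − 360) / (log₂ 16 − log₂ 4) = 80 / (4 − 2) = 40 ms/bit
  a = 360 − 40 × 2 = 280 ms
Then RT(2) = 280 + 40 × log₂ 2 = 280 + 40 × 1 ≈ 320.000 ms.

320 ms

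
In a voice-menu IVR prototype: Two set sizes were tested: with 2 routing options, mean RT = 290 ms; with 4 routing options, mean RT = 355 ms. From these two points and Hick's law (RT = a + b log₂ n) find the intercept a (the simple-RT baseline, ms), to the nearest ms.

Slope: b = (355 − 290) / (log₂ 4 − log₂ 2) = 65/1.0000 = 65 ms/bit.
a = RT₁ − b·log₂ n₁ = 290 − 65 × 1 = 225.000 ms.

225 ms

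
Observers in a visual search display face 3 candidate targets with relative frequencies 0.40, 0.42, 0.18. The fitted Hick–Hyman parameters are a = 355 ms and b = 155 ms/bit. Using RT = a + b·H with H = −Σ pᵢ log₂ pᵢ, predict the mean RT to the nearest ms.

587 ms

Entropy contributions −pᵢ log₂ pᵢ: 0.5288, 0.5256, 0.4453; sum H = 1.4997 bits.
RT = a + bH = 355 + 155·1.4997 = 587.46 ms.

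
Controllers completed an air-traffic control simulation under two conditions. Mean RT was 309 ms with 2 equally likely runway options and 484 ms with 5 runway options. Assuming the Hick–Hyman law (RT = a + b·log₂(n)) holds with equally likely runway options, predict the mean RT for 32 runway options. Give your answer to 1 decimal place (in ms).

838.5 ms

Solve the two-equation system in a and b:
  b = (484 − 309) / (log₂ 5 − log₂ 2) = 175 / (2.3219 − 1) = 132.382 ms/bit
  a = 309 − 132.382 × 1 = 176.618 ms
Then RT(32) = 176.618 + 132.382 × log₂ 32 = 176.618 + 132.382 × 5 ≈ 838.530 ms.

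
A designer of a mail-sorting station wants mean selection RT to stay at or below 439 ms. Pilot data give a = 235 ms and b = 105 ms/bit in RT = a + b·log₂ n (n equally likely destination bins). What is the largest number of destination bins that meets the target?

Information budget: (439 − 235)/105 = 1.9429 bits, so n ≤ 2^1.9429 = 3.845 → at most 3.

3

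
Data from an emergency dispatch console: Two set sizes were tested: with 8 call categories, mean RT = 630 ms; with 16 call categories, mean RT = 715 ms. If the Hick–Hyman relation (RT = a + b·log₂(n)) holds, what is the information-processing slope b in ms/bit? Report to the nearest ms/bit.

85 ms/bit

Slope: b = (715 − 630) / (log₂ 16 − log₂ 8) = 85/1.0000 = 85 ms/bit.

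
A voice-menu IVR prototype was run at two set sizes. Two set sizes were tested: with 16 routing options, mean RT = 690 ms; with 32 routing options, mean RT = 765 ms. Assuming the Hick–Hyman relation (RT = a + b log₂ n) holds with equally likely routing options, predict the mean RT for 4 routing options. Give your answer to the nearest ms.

Fit slope and intercept:
  b = (765 − 690) / (log₂ 32 − log₂ 16) = 75 / (5 − 4) = 75 ms/bit
  a = 690 − 75 × 4 = 390 ms
Then RT(4) = 390 + 75 × log₂ 4 = 390 + 75 × 2 ≈ 540.000 ms.

540 ms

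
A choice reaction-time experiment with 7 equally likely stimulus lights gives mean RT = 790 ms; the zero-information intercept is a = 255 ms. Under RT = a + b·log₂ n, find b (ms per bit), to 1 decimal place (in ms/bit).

log₂(7) = 2.8074 bits.
b = (RT − a)/log₂ n = (790 − 255) / 2.8074 = 190.571 ms/bit.

190.6 ms/bit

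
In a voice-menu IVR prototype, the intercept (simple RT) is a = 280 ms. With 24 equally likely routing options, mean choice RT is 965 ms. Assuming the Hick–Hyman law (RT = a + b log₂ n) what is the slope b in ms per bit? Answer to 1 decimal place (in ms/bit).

24 alternatives carry log₂ 24 = 4.5850 bits; the choice cost is 965 − 280 = 685 ms, so b = 685/4.5850 = 149.401 ms/bit.

149.4 ms/bit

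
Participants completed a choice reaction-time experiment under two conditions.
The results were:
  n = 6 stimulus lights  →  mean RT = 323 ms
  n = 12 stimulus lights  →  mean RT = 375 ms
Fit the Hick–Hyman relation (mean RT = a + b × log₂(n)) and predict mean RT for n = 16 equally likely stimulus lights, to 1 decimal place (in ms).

Fit slope and intercept:
  b = (375 − 323) / (log₂ 12 − log₂ 6) = 52 / (3.5850 − 2.5850) = 52.000 ms/bit
  a = 323 − 52.000 × 2.5850 = 188.582 ms
Then RT(16) = 188.582 + 52.000 × log₂ 16 = 188.582 + 52.000 × 4 ≈ 396.582 ms.

396.6 ms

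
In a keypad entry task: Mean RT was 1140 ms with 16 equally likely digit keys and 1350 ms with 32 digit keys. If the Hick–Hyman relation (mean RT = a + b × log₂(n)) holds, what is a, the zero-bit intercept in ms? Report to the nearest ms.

300 ms

The slope on a log₂ axis is (1350 − 1140) / (5 − 4) = 210 ms/bit.
a = RT₁ − b·log₂ n₁ = 1140 − 210 × 4 = 300.000 ms.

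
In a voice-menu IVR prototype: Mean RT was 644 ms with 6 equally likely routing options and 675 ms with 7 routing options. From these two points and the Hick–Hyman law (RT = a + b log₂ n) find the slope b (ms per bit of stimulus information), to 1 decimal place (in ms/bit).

The slope on a log₂ axis is (675 − 644) / (2.8074 − 2.5850) = 139.393 ms/bit.

139.4 ms/bit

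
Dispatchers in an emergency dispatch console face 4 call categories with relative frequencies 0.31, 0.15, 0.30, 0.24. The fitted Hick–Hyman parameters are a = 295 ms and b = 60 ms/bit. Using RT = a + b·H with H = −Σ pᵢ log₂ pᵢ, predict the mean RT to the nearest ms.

Entropy contributions −pᵢ log₂ pᵢ: 0.5238, 0.4105, 0.5211, 0.4941; sum H = 1.9496 bits.
RT = a + bH = 295 + 60·1.9496 = 411.97 ms.

412 ms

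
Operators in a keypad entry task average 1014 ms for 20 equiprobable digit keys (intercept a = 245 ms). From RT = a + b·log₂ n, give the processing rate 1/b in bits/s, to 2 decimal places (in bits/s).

b = (1014 − 245)/log₂ 20 = 769/4.3219 = 177.930 ms per bit = 0.17793 s/bit; the reciprocal is 5.620 bits/s.

5.62 bits/s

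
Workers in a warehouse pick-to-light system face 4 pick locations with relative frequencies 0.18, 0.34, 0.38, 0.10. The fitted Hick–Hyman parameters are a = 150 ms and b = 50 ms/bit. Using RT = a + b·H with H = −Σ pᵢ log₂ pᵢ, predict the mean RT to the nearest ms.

Entropy contributions −pᵢ log₂ pᵢ: 0.4453, 0.5292, 0.5305, 0.3322; sum H = 1.8371 bits.
RT = a + bH = 150 + 50·1.8371 = 241.86 ms.

242 ms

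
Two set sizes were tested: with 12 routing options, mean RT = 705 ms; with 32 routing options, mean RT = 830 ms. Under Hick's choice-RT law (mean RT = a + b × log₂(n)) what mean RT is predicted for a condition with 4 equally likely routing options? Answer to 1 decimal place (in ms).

Fit slope and intercept:
  b = (830 − 705) / (log₂ 32 − log₂ 12) = 125 / (5 − 3.5850) = 88.337 ms/bit
  a = 705 − 88.337 × 3.5850 = 388.316 ms
Then RT(4) = 388.316 + 88.337 × log₂ 4 = 388.316 + 88.337 × 2 ≈ 564.989 ms.

565.0 ms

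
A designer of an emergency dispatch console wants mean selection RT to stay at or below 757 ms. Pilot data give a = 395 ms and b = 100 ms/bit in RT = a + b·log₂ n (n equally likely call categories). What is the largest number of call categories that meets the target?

12

Information budget: (757 − 395)/100 = 3.6200 bits, so n ≤ 2^3.6200 = 12.295 → at most 12.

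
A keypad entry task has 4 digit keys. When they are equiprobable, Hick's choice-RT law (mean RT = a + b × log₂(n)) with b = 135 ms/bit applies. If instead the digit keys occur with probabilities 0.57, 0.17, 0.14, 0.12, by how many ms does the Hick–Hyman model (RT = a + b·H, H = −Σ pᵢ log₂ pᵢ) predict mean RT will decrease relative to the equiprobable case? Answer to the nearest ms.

46 ms

The RT saving is b·ΔH. Equiprobable H₀ = log₂(4) = 2.0000 bits; with the given probabilities H = 1.6610 bits.
b·(H₀ − H) = 135 × (2.0000 − 1.6610) = 45.76 ms.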